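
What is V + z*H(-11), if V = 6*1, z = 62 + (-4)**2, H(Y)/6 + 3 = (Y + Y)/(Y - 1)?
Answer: -540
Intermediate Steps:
H(Y) = -18 + 12*Y/(-1 + Y) (H(Y) = -18 + 6*((Y + Y)/(Y - 1)) = -18 + 6*((2*Y)/(-1 + Y)) = -18 + 6*(2*Y/(-1 + Y)) = -18 + 12*Y/(-1 + Y))
z = 78 (z = 62 + 16 = 78)
V = 6
V + z*H(-11) = 6 + 78*(6*(3 - 1*(-11))/(-1 - 11)) = 6 + 78*(6*(3 + 11)/(-12)) = 6 + 78*(6*(-1/12)*14) = 6 + 78*(-7) = 6 - 546 = -540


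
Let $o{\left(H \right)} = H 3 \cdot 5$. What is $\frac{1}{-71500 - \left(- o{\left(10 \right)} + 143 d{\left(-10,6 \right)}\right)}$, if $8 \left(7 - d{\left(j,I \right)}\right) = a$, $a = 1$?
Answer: $- \frac{8}{578665} \approx -1.3825 \cdot 10^{-5}$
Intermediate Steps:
$d{\left(j,I \right)} = \frac{55}{8}$ ($d{\left(j,I \right)} = 7 - \frac{1}{8} = \frac{55}{8}$)
$o{\left(H \right)} = 15 H$ ($o{\left(H \right)} = 3 H 5 = 15 H$)
$\frac{1}{-71500 - \left(- o{\left(10 \right)} + 143 d{\left(-10,6 \right)}\right)} = \frac{1}{-71500 + \left(15 \cdot 10 - \frac{7865}{8}\right)} = \frac{1}{-71500 + \left(150 - \frac{7865}{8}\right)} = \frac{1}{-71500 - \frac{6665}{8}} = \frac{1}{- \frac{578665}{8}} = - \frac{8}{578665}$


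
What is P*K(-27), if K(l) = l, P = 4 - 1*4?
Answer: 0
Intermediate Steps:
P = 0 (P = 4 - 4 = 0)
P*K(-27) = 0*(-27) = 0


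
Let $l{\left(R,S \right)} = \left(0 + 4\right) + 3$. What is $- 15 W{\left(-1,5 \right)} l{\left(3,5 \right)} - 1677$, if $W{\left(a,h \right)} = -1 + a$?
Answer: $-1467$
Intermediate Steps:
$l{\left(R,S \right)} = 7$ ($l{\left(R,S \right)} = 4 + 3 = 7$)
$- 15 W{\left(-1,5 \right)} l{\left(3,5 \right)} - 1677 = - 15 \left(-1 - 1\right) 7 - 1677 = \left(-15\right) \left(-2\right) 7 - 1677 = 30 \cdot 7 - 1677 = 210 - 1677 = -1467$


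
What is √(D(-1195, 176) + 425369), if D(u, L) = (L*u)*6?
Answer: I*√836551 ≈ 914.63*I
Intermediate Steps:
D(u, L) = 6*L*u
√(D(-1195, 176) + 425369) = √(6*176*(-1195) + 425369) = √(-1261920 + 425369) = √(-836551) = I*√836551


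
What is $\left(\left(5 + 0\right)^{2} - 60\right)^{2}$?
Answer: $1225$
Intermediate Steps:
$\left(\left(5 + 0\right)^{2} - 60\right)^{2} = \left(5^{2} - 60\right)^{2} = \left(25 - 60\right)^{2} = \left(-35\right)^{2} = 1225$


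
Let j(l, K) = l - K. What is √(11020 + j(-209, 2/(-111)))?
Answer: √133202553/111 ≈ 103.98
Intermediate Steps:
√(11020 + j(-209, 2/(-111))) = √(11020 + (-209 - 2/(-111))) = √(11020 + (-209 - 2*(-1)/111)) = √(11020 + (-209 - 1*(-2/111))) = √(11020 + (-209 + 2/111)) = √(11020 - 23197/111) = √(1200023/111) = √133202553/111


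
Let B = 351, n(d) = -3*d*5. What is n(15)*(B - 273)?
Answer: -17550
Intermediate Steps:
n(d) = -15*d
n(15)*(B - 273) = (-15*15)*(351 - 273) = -225*78 = -17550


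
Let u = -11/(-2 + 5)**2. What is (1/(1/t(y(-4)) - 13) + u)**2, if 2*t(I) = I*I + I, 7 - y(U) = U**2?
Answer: 29822521/17665209 ≈ 1.6882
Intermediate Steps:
y(U) = 7 - U**2
t(I) = I/2 + I**2/2 (t(I) = (I*I + I)/2 = (I**2 + I)/2 = (I + I**2)/2 = I/2 + I**2/2)
u = -11/9 (u = -11/(3**2) = -11/9 ≈ -1.2222)
(1/(1/t(y(-4)) - 13) + u)**2 = (1/(1/((7 - 1*(-4)**2)*(1 + (7 - 1*(-4)**2))/2) - 13) - 11/9)**2 = (1/(1/((7 - 1*16)*(1 + (7 - 1*16))/2) - 13) - 11/9)**2 = (1/(1/((7 - 16)*(1 + (7 - 16))/2) - 13) - 11/9)**2 = (1/(1/((1/2)*(-9)*(1 - 9)) - 13) - 11/9)**2 = (1/(1/((1/2)*(-9)*(-8)) - 13) - 11/9)**2 = (1/(1/36 - 13) - 11/9)**2 = (1/(-467/36) - 11/9)**2 = (-36/467 - 11/9)**2 = (-5461/4203)**2 = 29822521/17665209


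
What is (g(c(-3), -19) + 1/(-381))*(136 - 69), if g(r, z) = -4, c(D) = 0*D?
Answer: -102175/381 ≈ -268.18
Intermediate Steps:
c(D) = 0
(g(c(-3), -19) + 1/(-381))*(136 - 69) = (-4 + 1/(-381))*(136 - 69) = (-4 - 1/381)*67 = -1525/381*67 = -102175/381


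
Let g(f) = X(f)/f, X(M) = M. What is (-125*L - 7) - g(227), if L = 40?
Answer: -5008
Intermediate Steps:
g(f) = 1 (g(f) = f/f = 1)
(-125*L - 7) - g(227) = (-125*40 - 7) - 1*1 = (-5000 - 7) - 1 = -5007 - 1 = -5008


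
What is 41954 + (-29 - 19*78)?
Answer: 40443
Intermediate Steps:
41954 + (-29 - 19*78) = 41954 + (-29 - 1482) = 41954 - 1511 = 40443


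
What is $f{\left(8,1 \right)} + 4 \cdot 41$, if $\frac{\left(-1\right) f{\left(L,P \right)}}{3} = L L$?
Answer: $-28$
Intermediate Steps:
$f{\left(L,P \right)} = - 3 L^{2}$ ($f{\left(L,P \right)} = - 3 L L = - 3 L^{2}$)
$f{\left(8,1 \right)} + 4 \cdot 41 = - 3 \cdot 8^{2} + 4 \cdot 41 = \left(-3\right) 64 + 164 = -192 + 164 = -28$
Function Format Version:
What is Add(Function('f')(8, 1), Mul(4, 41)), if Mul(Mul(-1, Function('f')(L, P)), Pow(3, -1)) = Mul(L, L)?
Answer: -28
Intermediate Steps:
Function('f')(L, P) = Mul(-3, Pow(L, 2)) (Function('f')(L, P) = Mul(-3, Mul(L, L)) = Mul(-3, Pow(L, 2)))
Add(Function('f')(8, 1), Mul(4, 41)) = Add(Mul(-3, Pow(8, 2)), Mul(4, 41)) = Add(Mul(-3, 64), 164) = Add(-192, 164) = -28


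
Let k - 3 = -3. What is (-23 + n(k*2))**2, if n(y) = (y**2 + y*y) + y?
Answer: 529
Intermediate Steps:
k = 0 (k = 3 - 3 = 0)
n(y) = y + 2*y**2 (n(y) = (y**2 + y**2) + y = 2*y**2 + y = y + 2*y**2)
(-23 + n(k*2))**2 = (-23 + (0*2)*(1 + 2*(0*2)))**2 = (-23 + 0*(1 + 2*0))**2 = (-23 + 0*(1 + 0))**2 = (-23 + 0*1)**2 = (-23 + 0)**2 = (-23)**2 = 529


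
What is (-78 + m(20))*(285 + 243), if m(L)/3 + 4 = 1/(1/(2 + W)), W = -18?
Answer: -72864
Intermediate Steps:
m(L) = -60 (m(L) = -12 + 3/(1/(2 - 18)) = -12 + 3/(1/(-16)) = -12 + 3/(-1/16) = -12 + 3*(-16) = -12 - 48 = -60)
(-78 + m(20))*(285 + 243) = (-78 - 60)*(285 + 243) = -138*528 = -72864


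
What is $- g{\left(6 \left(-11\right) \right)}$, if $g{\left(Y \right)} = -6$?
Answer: $6$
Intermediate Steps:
$- g{\left(6 \left(-11\right) \right)} = \left(-1\right) \left(-6\right) = 6$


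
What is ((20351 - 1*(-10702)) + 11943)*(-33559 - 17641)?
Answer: -2201395200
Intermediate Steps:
((20351 - 1*(-10702)) + 11943)*(-33559 - 17641) = ((20351 + 10702) + 11943)*(-51200) = (31053 + 11943)*(-51200) = 42996*(-51200) = -2201395200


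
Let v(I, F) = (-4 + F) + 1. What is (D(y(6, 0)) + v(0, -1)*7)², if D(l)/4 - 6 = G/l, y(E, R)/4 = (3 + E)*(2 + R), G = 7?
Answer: 4225/324 ≈ 13.040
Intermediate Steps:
v(I, F) = -3 + F
y(E, R) = 4*(2 + R)*(3 + E) (y(E, R) = 4*((3 + E)*(2 + R)) = 4*((2 + R)*(3 + E)) = 4*(2 + R)*(3 + E))
D(l) = 24 + 28/l (D(l) = 24 + 4*(7/l) = 24 + 28/l)
(D(y(6, 0)) + v(0, -1)*7)² = ((24 + 28/(24 + 8*6 + 12*0 + 4*6*0)) + (-3 - 1)*7)² = ((24 + 28/(24 + 48 + 0 + 0)) - 4*7)² = ((24 + 28/72) - 28)² = ((24 + 28*(1/72)) - 28)² = ((24 + 7/18) - 28)² = (439/18 - 28)² = (-65/18)² = 4225/324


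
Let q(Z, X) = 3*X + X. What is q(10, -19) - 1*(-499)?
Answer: 423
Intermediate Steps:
q(Z, X) = 4*X
q(10, -19) - 1*(-499) = 4*(-19) - 1*(-499) = -76 + 499 = 423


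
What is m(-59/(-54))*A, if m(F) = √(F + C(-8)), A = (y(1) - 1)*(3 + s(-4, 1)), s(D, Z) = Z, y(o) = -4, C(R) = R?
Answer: -10*I*√2238/9 ≈ -52.564*I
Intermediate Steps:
A = -20 (A = (-4 - 1)*(3 + 1) = -5*4 = -20)
m(F) = √(-8 + F) (m(F) = √(F - 8) = √(-8 + F))
m(-59/(-54))*A = √(-8 - 59/(-54))*(-20) = √(-8 - 59*(-1/54))*(-20) = √(-8 + 59/54)*(-20) = √(-373/54)*(-20) = (I*√2238/18)*(-20) = -10*I*√2238/9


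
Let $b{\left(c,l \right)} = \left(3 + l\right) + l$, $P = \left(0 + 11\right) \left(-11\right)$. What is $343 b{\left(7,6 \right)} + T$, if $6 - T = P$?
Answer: $5272$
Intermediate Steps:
$P = -121$ ($P = 11 \left(-11\right) = -121$)
$T = 127$ ($T = 6 - -121 = 6 + 121 = 127$)
$b{\left(c,l \right)} = 3 + 2 l$
$343 b{\left(7,6 \right)} + T = 343 \left(3 + 2 \cdot 6\right) + 127 = 343 \left(3 + 12\right) + 127 = 343 \cdot 15 + 127 = 5145 + 127 = 5272$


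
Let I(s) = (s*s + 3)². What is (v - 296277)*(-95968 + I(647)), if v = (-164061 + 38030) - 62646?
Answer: -84981355777473504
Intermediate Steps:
v = -188677 (v = -126031 - 62646 = -188677)
I(s) = (3 + s²)² (I(s) = (s² + 3)² = (3 + s²)²)
(v - 296277)*(-95968 + I(647)) = (-188677 - 296277)*(-95968 + (3 + 647²)²) = -484954*(-95968 + (3 + 418609)²) = -484954*(-95968 + 418612²) = -484954*(-95968 + 175236006544) = -484954*175235910576 = -84981355777473504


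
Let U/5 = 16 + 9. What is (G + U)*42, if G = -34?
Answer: 3822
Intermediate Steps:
U = 125 (U = 5*(16 + 9) = 5*25 = 125)
(G + U)*42 = (-34 + 125)*42 = 91*42 = 3822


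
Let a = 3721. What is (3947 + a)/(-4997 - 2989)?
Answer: -1278/1331 ≈ -0.96018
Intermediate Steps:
(3947 + a)/(-4997 - 2989) = (3947 + 3721)/(-4997 - 2989) = 7668/(-7986) = 7668*(-1/7986) = -1278/1331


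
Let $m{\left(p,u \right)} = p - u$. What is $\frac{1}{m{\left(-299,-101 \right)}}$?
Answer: $- \frac{1}{198} \approx -0.0050505$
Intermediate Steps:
$\frac{1}{m{\left(-299,-101 \right)}} = \frac{1}{-299 - -101} = \frac{1}{-299 + 101} = \frac{1}{-198} = - \frac{1}{198}$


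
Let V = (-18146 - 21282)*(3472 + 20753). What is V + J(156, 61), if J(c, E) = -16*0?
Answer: -955143300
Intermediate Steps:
J(c, E) = 0
V = -955143300 (V = -39428*24225 = -955143300)
V + J(156, 61) = -955143300 + 0 = -955143300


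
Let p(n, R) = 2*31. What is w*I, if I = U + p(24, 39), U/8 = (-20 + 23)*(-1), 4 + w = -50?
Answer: -2052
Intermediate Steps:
w = -54 (w = -4 - 50 = -54)
p(n, R) = 62
U = -24 (U = 8*((-20 + 23)*(-1)) = 8*(3*(-1)) = 8*(-3) = -24)
I = 38 (I = -24 + 62 = 38)
w*I = -54*38 = -2052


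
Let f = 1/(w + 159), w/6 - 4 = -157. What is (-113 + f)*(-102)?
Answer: 2916112/253 ≈ 11526.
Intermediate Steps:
w = -918 (w = 24 + 6*(-157) = 24 - 942 = -918)
f = -1/759 (f = 1/(-918 + 159) = 1/(-759) = -1/759 ≈ -0.0013175)
(-113 + f)*(-102) = (-113 - 1/759)*(-102) = -85768/759*(-102) = 2916112/253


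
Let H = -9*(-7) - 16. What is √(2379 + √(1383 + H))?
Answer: √(2379 + √1430) ≈ 49.161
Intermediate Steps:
H = 47 (H = 63 - 16 = 47)
√(2379 + √(1383 + H)) = √(2379 + √(1383 + 47)) = √(2379 + √1430)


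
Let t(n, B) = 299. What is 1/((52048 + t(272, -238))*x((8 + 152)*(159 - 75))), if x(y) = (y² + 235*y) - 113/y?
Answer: 4480/43101900009548263 ≈ 1.0394e-13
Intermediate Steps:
x(y) = y² - 113/y + 235*y
1/((52048 + t(272, -238))*x((8 + 152)*(159 - 75))) = 1/((52048 + 299)*(((-113 + ((8 + 152)*(159 - 75))²*(235 + (8 + 152)*(159 - 75)))/(((8 + 152)*(159 - 75)))))) = 1/(52347*(((-113 + (160*84)²*(235 + 160*84))/((160*84))))) = 1/(52347*(((-113 + 13440²*(235 + 13440))/13440))) = 1/(52347*(((-113 + 180633600*13675)/13440))) = 1/(52347*(((-113 + 2470164480000)/13440))) = 1/(52347*(((1/13440)*2470164479887))) = 1/(52347*(2470164479887/13440)) = (1/52347)*(13440/2470164479887) = 4480/43101900009548263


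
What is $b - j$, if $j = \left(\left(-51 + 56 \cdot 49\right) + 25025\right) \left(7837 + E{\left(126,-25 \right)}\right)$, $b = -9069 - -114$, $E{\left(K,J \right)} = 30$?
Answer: $-218066461$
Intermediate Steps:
$b = -8955$ ($b = -9069 + 114 = -8955$)
$j = 218057506$ ($j = \left(\left(-51 + 56 \cdot 49\right) + 25025\right) \left(7837 + 30\right) = \left(\left(-51 + 2744\right) + 25025\right) 7867 = \left(2693 + 25025\right) 7867 = 27718 \cdot 7867 = 218057506$)
$b - j = -8955 - 218057506 = -218066461$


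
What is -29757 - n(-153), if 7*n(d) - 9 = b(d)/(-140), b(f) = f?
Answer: -29163273/980 ≈ -29758.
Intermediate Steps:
n(d) = 9/7 - d/980 (n(d) = 9/7 + (d/(-140))/7 = 9/7 + (d*(-1/140))/7 = 9/7 + (-d/140)/7 = 9/7 - d/980)
-29757 - n(-153) = -29757 - (9/7 - 1/980*(-153)) = -29757 - (9/7 + 153/980) = -29757 - 1*1413/980 = -29757 - 1413/980 = -29163273/980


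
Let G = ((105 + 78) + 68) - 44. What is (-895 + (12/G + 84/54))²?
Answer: 34199474761/42849 ≈ 7.9814e+5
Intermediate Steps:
G = 207 (G = (183 + 68) - 44 = 251 - 44 = 207)
(-895 + (12/G + 84/54))² = (-895 + (12/207 + 84/54))² = (-895 + (12*(1/207) + 84*(1/54)))² = (-895 + (4/69 + 14/9))² = (-895 + 334/207)² = (-184931/207)² = 34199474761/42849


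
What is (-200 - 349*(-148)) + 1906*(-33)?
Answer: -11446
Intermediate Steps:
(-200 - 349*(-148)) + 1906*(-33) = (-200 + 51652) - 62898 = 51452 - 62898 = -11446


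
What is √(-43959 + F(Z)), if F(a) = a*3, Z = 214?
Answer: 3*I*√4813 ≈ 208.13*I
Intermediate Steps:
F(a) = 3*a
√(-43959 + F(Z)) = √(-43959 + 3*214) = √(-43959 + 642) = √(-43317) = 3*I*√4813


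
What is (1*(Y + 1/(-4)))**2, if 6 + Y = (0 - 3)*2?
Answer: 2401/16 ≈ 150.06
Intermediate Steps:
Y = -12 (Y = -6 + (0 - 3)*2 = -6 - 3*2 = -6 - 6 = -12)
(1*(Y + 1/(-4)))**2 = (1*(-12 + 1/(-4)))**2 = (1*(-12 - 1/4))**2 = (1*(-49/4))**2 = (-49/4)**2 = 2401/16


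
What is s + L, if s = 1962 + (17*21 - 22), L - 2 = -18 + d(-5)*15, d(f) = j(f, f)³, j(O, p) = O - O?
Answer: 2281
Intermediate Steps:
j(O, p) = 0
d(f) = 0 (d(f) = 0³ = 0)
L = -16 (L = 2 + (-18 + 0*15) = 2 + (-18 + 0) = 2 - 18 = -16)
s = 2297 (s = 1962 + (357 - 22) = 1962 + 335 = 2297)
s + L = 2297 - 16 = 2281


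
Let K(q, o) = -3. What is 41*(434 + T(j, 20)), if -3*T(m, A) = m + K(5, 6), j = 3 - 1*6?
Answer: 17876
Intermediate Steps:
j = -3 (j = 3 - 6 = -3)
T(m, A) = 1 - m/3 (T(m, A) = -(m - 3)/3 = -(-3 + m)/3 = 1 - m/3)
41*(434 + T(j, 20)) = 41*(434 + (1 - ⅓*(-3))) = 41*(434 + (1 + 1)) = 41*(434 + 2) = 41*436 = 17876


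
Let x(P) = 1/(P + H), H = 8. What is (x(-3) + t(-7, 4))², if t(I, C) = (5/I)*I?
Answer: 676/25 ≈ 27.040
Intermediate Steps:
t(I, C) = 5
x(P) = 1/(8 + P) (x(P) = 1/(P + 8) = 1/(8 + P))
(x(-3) + t(-7, 4))² = (1/(8 - 3) + 5)² = (1/5 + 5)² = (⅕ + 5)² = (26/5)² = 676/25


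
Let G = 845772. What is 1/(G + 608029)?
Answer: 1/1453801 ≈ 6.8785e-7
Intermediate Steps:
1/(G + 608029) = 1/(845772 + 608029) = 1/1453801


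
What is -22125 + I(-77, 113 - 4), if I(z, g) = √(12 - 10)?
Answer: -22125 + √2 ≈ -22124.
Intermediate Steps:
I(z, g) = √2
-22125 + I(-77, 113 - 4) = -22125 + √2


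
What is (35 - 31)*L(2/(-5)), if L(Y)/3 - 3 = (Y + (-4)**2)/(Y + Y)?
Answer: -198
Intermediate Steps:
L(Y) = 9 + 3*(16 + Y)/(2*Y) (L(Y) = 9 + 3*((Y + (-4)**2)/(Y + Y)) = 9 + 3*((Y + 16)/((2*Y))) = 9 + 3*((16 + Y)*(1/(2*Y))) = 9 + 3*((16 + Y)/(2*Y)) = 9 + 3*(16 + Y)/(2*Y))
(35 - 31)*L(2/(-5)) = (35 - 31)*(21/2 + 24/((2/(-5)))) = 4*(21/2 + 24/((2*(-1/5)))) = 4*(21/2 + 24/(-2/5)) = 4*(21/2 + 24*(-5/2)) = 4*(21/2 - 60) = 4*(-99/2) = -198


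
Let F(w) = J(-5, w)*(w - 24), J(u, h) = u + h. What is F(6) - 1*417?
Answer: -435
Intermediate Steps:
J(u, h) = h + u
F(w) = (-24 + w)*(-5 + w) (F(w) = (w - 5)*(w - 24) = (-5 + w)*(-24 + w) = (-24 + w)*(-5 + w))
F(6) - 1*417 = (-24 + 6)*(-5 + 6) - 1*417 = -18*1 - 417 = -18 - 417 = -435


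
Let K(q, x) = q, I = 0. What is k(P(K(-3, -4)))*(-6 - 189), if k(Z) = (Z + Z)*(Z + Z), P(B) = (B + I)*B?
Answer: -63180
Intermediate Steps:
P(B) = B² (P(B) = (B + 0)*B = B*B = B²)
k(Z) = 4*Z² (k(Z) = (2*Z)*(2*Z) = 4*Z²)
k(P(K(-3, -4)))*(-6 - 189) = (4*((-3)²)²)*(-6 - 189) = (4*9²)*(-195) = (4*81)*(-195) = 324*(-195) = -63180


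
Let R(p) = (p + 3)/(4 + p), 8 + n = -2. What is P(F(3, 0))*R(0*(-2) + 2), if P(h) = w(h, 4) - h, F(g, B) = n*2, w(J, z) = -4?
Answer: 40/3 ≈ 13.333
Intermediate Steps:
n = -10 (n = -8 - 2 = -10)
F(g, B) = -20 (F(g, B) = -10*2 = -20)
P(h) = -4 - h
R(p) = (3 + p)/(4 + p)
P(F(3, 0))*R(0*(-2) + 2) = (-4 - 1*(-20))*((3 + (0*(-2) + 2))/(4 + (0*(-2) + 2))) = (-4 + 20)*((3 + (0 + 2))/(4 + (0 + 2))) = 16*((3 + 2)/(4 + 2)) = 16*(5/6) = 16*((⅙)*5) = 16*(⅚) = 40/3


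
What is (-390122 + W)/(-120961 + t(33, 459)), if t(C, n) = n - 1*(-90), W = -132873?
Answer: 522995/120412 ≈ 4.3434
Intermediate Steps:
t(C, n) = 90 + n (t(C, n) = n + 90 = 90 + n)
(-390122 + W)/(-120961 + t(33, 459)) = (-390122 - 132873)/(-120961 + (90 + 459)) = -522995/(-120961 + 549) = -522995/(-120412) = -522995*(-1/120412) = 522995/120412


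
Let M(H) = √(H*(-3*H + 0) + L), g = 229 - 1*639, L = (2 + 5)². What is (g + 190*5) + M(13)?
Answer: 540 + I*√458 ≈ 540.0 + 21.401*I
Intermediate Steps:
L = 49 (L = 7² = 49)
g = -410 (g = 229 - 639 = -410)
M(H) = √(49 - 3*H²) (M(H) = √(H*(-3*H + 0) + 49) = √(H*(-3*H) + 49) = √(-3*H² + 49) = √(49 - 3*H²))
(g + 190*5) + M(13) = (-410 + 190*5) + √(49 - 3*13²) = (-410 + 950) + √(49 - 3*169) = 540 + √(49 - 507) = 540 + √(-458) = 540 + I*√458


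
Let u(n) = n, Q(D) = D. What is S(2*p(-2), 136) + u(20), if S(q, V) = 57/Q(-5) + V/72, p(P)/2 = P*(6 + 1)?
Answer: 472/45 ≈ 10.489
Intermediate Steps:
p(P) = 14*P (p(P) = 2*(P*(6 + 1)) = 2*(P*7) = 2*(7*P) = 14*P)
S(q, V) = -57/5 + V/72 (S(q, V) = 57/(-5) + V/72 = 57*(-⅕) + V*(1/72) = -57/5 + V/72)
S(2*p(-2), 136) + u(20) = (-57/5 + (1/72)*136) + 20 = (-57/5 + 17/9) + 20 = -428/45 + 20 = 472/45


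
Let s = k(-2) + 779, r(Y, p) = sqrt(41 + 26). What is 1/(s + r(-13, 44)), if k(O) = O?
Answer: 777/603662 - sqrt(67)/603662 ≈ 0.0012736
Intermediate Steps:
r(Y, p) = sqrt(67)
s = 777 (s = -2 + 779 = 777)
1/(s + r(-13, 44)) = 1/(777 + sqrt(67))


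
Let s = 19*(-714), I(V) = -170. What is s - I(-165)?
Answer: -13396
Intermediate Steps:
s = -13566
s - I(-165) = -13566 - 1*(-170) = -13566 + 170 = -13396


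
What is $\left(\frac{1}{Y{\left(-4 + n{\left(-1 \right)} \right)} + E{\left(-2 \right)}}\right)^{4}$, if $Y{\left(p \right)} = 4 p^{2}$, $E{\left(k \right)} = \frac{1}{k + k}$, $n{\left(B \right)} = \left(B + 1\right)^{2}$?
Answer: $\frac{256}{4228250625} \approx 6.0545 \cdot 10^{-8}$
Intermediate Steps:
$n{\left(B \right)} = \left(1 + B\right)^{2}$
$E{\left(k \right)} = \frac{1}{2 k}$
$\left(\frac{1}{Y{\left(-4 + n{\left(-1 \right)} \right)} + E{\left(-2 \right)}}\right)^{4} = \left(\frac{1}{4 \left(-4 + \left(1 - 1\right)^{2}\right)^{2} + \frac{1}{2 \left(-2\right)}}\right)^{4} = \left(\frac{1}{4 \left(-4 + 0^{2}\right)^{2} + \frac{1}{2} \left(- \frac{1}{2}\right)}\right)^{4} = \left(\frac{1}{4 \left(-4 + 0\right)^{2} - \frac{1}{4}}\right)^{4} = \left(\frac{1}{4 \left(-4\right)^{2} - \frac{1}{4}}\right)^{4} = \left(\frac{1}{4 \cdot 16 - \frac{1}{4}}\right)^{4} = \left(\frac{1}{64 - \frac{1}{4}}\right)^{4} = \left(\frac{1}{\frac{255}{4}}\right)^{4} = \left(\frac{4}{255}\right)^{4} = \frac{256}{4228250625}$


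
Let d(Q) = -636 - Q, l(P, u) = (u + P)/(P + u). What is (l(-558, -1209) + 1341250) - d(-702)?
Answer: 1341185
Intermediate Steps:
l(P, u) = 1 (l(P, u) = (P + u)/(P + u) = 1)
(l(-558, -1209) + 1341250) - d(-702) = (1 + 1341250) - (-636 - 1*(-702)) = 1341251 - (-636 + 702) = 1341251 - 1*66 = 1341251 - 66 = 1341185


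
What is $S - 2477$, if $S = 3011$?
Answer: $534$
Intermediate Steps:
$S - 2477 = 3011 - 2477 = 534$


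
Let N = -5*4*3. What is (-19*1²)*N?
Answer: 1140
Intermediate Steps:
N = -60 (N = -20*3 = -60)
(-19*1²)*N = -19*1²*(-60) = -19*1*(-60) = -19*(-60) = 1140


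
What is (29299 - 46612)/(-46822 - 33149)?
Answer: 5771/26657 ≈ 0.21649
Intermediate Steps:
(29299 - 46612)/(-46822 - 33149) = -17313/(-79971) = -17313*(-1/79971) = 5771/26657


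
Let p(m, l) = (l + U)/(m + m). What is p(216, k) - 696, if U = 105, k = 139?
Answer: -75107/108 ≈ -695.44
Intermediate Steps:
p(m, l) = (105 + l)/(2*m) (p(m, l) = (l + 105)/(m + m) = (105 + l)/((2*m)) = (105 + l)*(1/(2*m)) = (105 + l)/(2*m))
p(216, k) - 696 = (½)*(105 + 139)/216 - 696 = (½)*(1/216)*244 - 696 = 61/108 - 696 = -75107/108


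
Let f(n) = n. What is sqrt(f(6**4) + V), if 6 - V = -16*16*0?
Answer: sqrt(1302) ≈ 36.083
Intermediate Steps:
V = 6 (V = 6 - (-16*16)*0 = 6 - (-256)*0 = 6 - 1*0 = 6 + 0 = 6)
sqrt(f(6**4) + V) = sqrt(6**4 + 6) = sqrt(1296 + 6) = sqrt(1302)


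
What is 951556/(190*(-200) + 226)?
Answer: -475778/18887 ≈ -25.191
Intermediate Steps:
951556/(190*(-200) + 226) = 951556/(-38000 + 226) = 951556/(-37774) = 951556*(-1/37774) = -475778/18887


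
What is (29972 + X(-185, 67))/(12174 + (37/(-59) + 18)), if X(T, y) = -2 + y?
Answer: 1772183/719291 ≈ 2.4638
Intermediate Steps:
(29972 + X(-185, 67))/(12174 + (37/(-59) + 18)) = (29972 + (-2 + 67))/(12174 + (37/(-59) + 18)) = (29972 + 65)/(12174 + (-1/59*37 + 18)) = 30037/(12174 + (-37/59 + 18)) = 30037/(12174 + 1025/59) = 30037/(719291/59) = 30037*(59/719291) = 1772183/719291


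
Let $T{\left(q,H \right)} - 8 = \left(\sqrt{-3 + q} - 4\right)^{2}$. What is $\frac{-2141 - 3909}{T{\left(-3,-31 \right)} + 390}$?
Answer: $- \frac{4675}{316} - \frac{275 i \sqrt{6}}{948} \approx -14.794 - 0.71056 i$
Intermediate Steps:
$T{\left(q,H \right)} = 8 + \left(-4 + \sqrt{-3 + q}\right)^{2}$ ($T{\left(q,H \right)} = 8 + \left(\sqrt{-3 + q} - 4\right)^{2} = 8 + \left(-4 + \sqrt{-3 + q}\right)^{2}$)
$\frac{-2141 - 3909}{T{\left(-3,-31 \right)} + 390} = \frac{-2141 - 3909}{\left(8 + \left(-4 + \sqrt{-3 - 3}\right)^{2}\right) + 390} = - \frac{6050}{\left(8 + \left(-4 + \sqrt{-6}\right)^{2}\right) + 390} = - \frac{6050}{\left(8 + \left(-4 + i \sqrt{6}\right)^{2}\right) + 390} = - \frac{6050}{398 + \left(-4 + i \sqrt{6}\right)^{2}}$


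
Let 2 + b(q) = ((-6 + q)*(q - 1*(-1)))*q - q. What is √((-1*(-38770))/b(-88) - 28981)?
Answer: I*√3751543071252866/359789 ≈ 170.24*I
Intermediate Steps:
b(q) = -2 - q + q*(1 + q)*(-6 + q) (b(q) = -2 + (((-6 + q)*(q - 1*(-1)))*q - q) = -2 + (((-6 + q)*(q + 1))*q - q) = -2 + (((-6 + q)*(1 + q))*q - q) = -2 + (((1 + q)*(-6 + q))*q - q) = -2 + (q*(1 + q)*(-6 + q) - q) = -2 + (-q + q*(1 + q)*(-6 + q)) = -2 - q + q*(1 + q)*(-6 + q))
√((-1*(-38770))/b(-88) - 28981) = √((-1*(-38770))/(-2 + (-88)³ - 7*(-88) - 5*(-88)²) - 28981) = √(38770/(-2 - 681472 + 616 - 5*7744) - 28981) = √(38770/(-2 - 681472 + 616 - 38720) - 28981) = √(38770/(-719578) - 28981) = √(38770*(-1/719578) - 28981) = √(-19385/359789 - 28981) = √(-10427064394/359789) = I*√3751543071252866/359789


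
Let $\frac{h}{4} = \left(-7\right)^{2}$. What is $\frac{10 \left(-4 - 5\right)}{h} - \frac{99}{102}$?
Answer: $- \frac{1191}{833} \approx -1.4298$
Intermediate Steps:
$h = 196$ ($h = 4 \left(-7\right)^{2} = 4 \cdot 49 = 196$)
$\frac{10 \left(-4 - 5\right)}{h} - \frac{99}{102} = \frac{10 \left(-4 - 5\right)}{196} - \frac{99}{102} = 10 \left(-9\right) \frac{1}{196} - \frac{33}{34} = \left(-90\right) \frac{1}{196} - \frac{33}{34} = - \frac{45}{98} - \frac{33}{34} = - \frac{1191}{833}$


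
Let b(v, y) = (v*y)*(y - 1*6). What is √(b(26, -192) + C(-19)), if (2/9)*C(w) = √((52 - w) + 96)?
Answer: 3*√(439296 + 2*√167)/2 ≈ 994.22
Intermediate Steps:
b(v, y) = v*y*(-6 + y) (b(v, y) = (v*y)*(y - 6) = (v*y)*(-6 + y) = v*y*(-6 + y))
C(w) = 9*√(148 - w)/2 (C(w) = 9*√((52 - w) + 96)/2 = 9*√(148 - w)/2)
√(b(26, -192) + C(-19)) = √(26*(-192)*(-6 - 192) + 9*√(148 - 1*(-19))/2) = √(26*(-192)*(-198) + 9*√(148 + 19)/2) = √(988416 + 9*√167/2)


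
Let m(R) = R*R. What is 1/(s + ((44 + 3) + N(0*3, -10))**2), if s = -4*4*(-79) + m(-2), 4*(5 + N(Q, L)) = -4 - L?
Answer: 4/12641 ≈ 0.00031643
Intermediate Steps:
N(Q, L) = -6 - L/4 (N(Q, L) = -5 + (-4 - L)/4 = -5 + (-1 - L/4) = -6 - L/4)
m(R) = R**2
s = 1268 (s = -4*4*(-79) + (-2)**2 = -16*(-79) + 4 = 1264 + 4 = 1268)
1/(s + ((44 + 3) + N(0*3, -10))**2) = 1/(1268 + ((44 + 3) + (-6 - 1/4*(-10)))**2) = 1/(1268 + (47 + (-6 + 5/2))**2) = 1/(1268 + (47 - 7/2)**2) = 1/(1268 + (87/2)**2) = 1/(1268 + 7569/4) = 1/(12641/4) = 4/12641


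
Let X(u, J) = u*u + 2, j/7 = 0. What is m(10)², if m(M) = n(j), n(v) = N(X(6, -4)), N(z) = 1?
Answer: 1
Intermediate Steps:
j = 0 (j = 7*0 = 0)
X(u, J) = 2 + u² (X(u, J) = u² + 2 = 2 + u²)
n(v) = 1
m(M) = 1
m(10)² = 1² = 1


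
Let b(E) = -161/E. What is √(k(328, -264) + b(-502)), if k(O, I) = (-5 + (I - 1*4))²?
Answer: √18781686938/502 ≈ 273.00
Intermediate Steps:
k(O, I) = (-9 + I)² (k(O, I) = (-5 + (I - 4))² = (-5 + (-4 + I))² = (-9 + I)²)
√(k(328, -264) + b(-502)) = √((-9 - 264)² - 161/(-502)) = √((-273)² - 161*(-1/502)) = √(74529 + 161/502) = √(37413719/502) = √18781686938/502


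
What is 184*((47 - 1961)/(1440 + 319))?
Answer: -352176/1759 ≈ -200.21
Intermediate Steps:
184*((47 - 1961)/(1440 + 319)) = 184*(-1914/1759) = -352176/1759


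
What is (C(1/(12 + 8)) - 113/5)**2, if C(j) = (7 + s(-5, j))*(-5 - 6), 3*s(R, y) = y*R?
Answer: 35058241/3600 ≈ 9738.4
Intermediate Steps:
s(R, y) = R*y/3 (s(R, y) = (y*R)/3 = (R*y)/3 = R*y/3)
C(j) = -77 + 55*j/3 (C(j) = (7 + (1/3)*(-5)*j)*(-5 - 6) = (7 - 5*j/3)*(-11) = -77 + 55*j/3)
(C(1/(12 + 8)) - 113/5)**2 = ((-77 + 55/(3*(12 + 8))) - 113/5)**2 = ((-77 + (55/3)/20) - 113*1/5)**2 = ((-77 + (55/3)*(1/20)) - 113/5)**2 = ((-77 + 11/12) - 113/5)**2 = (-913/12 - 113/5)**2 = (-5921/60)**2 = 35058241/3600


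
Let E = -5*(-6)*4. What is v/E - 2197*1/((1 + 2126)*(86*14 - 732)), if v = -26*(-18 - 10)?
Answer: 30441983/5019720 ≈ 6.0645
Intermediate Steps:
E = 120 (E = 30*4 = 120)
v = 728 (v = -26*(-28) = 728)
v/E - 2197*1/((1 + 2126)*(86*14 - 732)) = 728/120 - 2197*1/((1 + 2126)*(86*14 - 732)) = 728*(1/120) - 2197*1/(2127*(1204 - 732)) = 91/15 - 2197/(472*2127) = 91/15 - 2197/1003944 = 30441983/5019720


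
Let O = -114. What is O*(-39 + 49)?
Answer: -1140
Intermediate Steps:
O*(-39 + 49) = -114*(-39 + 49) = -114*10 = -1140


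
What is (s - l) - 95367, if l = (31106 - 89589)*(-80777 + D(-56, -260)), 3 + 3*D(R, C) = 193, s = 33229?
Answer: -14161318517/3 ≈ -4.7204e+9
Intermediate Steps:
D(R, C) = 190/3 (D(R, C) = -1 + (1/3)*193 = -1 + 193/3 = 190/3)
l = 14161132103/3 (l = (31106 - 89589)*(-80777 + 190/3) = -58483*(-242141/3) = 14161132103/3 ≈ 4.7204e+9)
(s - l) - 95367 = (33229 - 1*14161132103/3) - 95367 = (33229 - 14161132103/3) - 95367 = -14161032416/3 - 95367 = -14161318517/3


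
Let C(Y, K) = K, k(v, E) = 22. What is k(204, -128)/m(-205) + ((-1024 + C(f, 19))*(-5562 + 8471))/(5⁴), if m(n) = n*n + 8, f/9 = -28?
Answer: -24577070647/5254125 ≈ -4677.7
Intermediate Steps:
f = -252 (f = 9*(-28) = -252)
m(n) = 8 + n² (m(n) = n² + 8 = 8 + n²)
k(204, -128)/m(-205) + ((-1024 + C(f, 19))*(-5562 + 8471))/(5⁴) = 22/(8 + (-205)²) + ((-1024 + 19)*(-5562 + 8471))/(5⁴) = 22/(8 + 42025) - 1005*2909/625 = 22/42033 - 2923545*1/625 = 22*(1/42033) - 584709/125 = 22/42033 - 584709/125 = -24577070647/5254125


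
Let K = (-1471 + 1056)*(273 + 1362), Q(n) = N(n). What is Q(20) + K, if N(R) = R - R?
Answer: -678525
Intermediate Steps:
N(R) = 0
Q(n) = 0
K = -678525 (K = -415*1635 = -678525)
Q(20) + K = 0 - 678525 = -678525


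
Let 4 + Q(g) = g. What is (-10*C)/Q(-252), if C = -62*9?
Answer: -1395/64 ≈ -21.797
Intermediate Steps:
Q(g) = -4 + g
C = -558
(-10*C)/Q(-252) = (-10*(-558))/(-4 - 252) = 5580/(-256) = 5580*(-1/256) = -1395/64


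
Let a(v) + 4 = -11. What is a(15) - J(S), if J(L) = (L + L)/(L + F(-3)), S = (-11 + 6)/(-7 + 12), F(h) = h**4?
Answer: -599/40 ≈ -14.975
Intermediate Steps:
a(v) = -15 (a(v) = -4 - 11 = -15)
S = -1 (S = -5/5 = -5*1/5 = -1)
J(L) = 2*L/(81 + L) (J(L) = (L + L)/(L + (-3)**4) = (2*L)/(L + 81) = (2*L)/(81 + L) = 2*L/(81 + L))
a(15) - J(S) = -15 - 2*(-1)/(81 - 1) = -15 - 2*(-1)/80 = -15 - 1*(-1/40) = -15 + 1/40 = -599/40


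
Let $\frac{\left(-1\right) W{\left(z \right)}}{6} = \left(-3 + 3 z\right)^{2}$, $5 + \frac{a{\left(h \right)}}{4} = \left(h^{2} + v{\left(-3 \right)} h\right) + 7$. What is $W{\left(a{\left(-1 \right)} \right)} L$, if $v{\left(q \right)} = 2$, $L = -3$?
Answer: $1458$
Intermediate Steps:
$a{\left(h \right)} = 8 + 4 h^{2} + 8 h$ ($a{\left(h \right)} = -20 + 4 \left(\left(h^{2} + 2 h\right) + 7\right) = -20 + 4 \left(7 + h^{2} + 2 h\right) = -20 + \left(28 + 4 h^{2} + 8 h\right) = 8 + 4 h^{2} + 8 h$)
$W{\left(z \right)} = - 6 \left(-3 + 3 z\right)^{2}$
$W{\left(a{\left(-1 \right)} \right)} L = - 54 \left(-1 + \left(8 + 4 \left(-1\right)^{2} + 8 \left(-1\right)\right)\right)^{2} \left(-3\right) = - 54 \left(-1 + \left(8 + 4 \cdot 1 - 8\right)\right)^{2} \left(-3\right) = - 54 \left(-1 + \left(8 + 4 - 8\right)\right)^{2} \left(-3\right) = - 54 \left(-1 + 4\right)^{2} \left(-3\right) = - 54 \cdot 3^{2} \left(-3\right) = \left(-54\right) 9 \left(-3\right) = \left(-486\right) \left(-3\right) = 1458$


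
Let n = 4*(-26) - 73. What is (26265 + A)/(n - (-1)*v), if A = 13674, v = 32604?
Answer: 13313/10809 ≈ 1.2317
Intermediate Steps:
n = -177 (n = -104 - 73 = -177)
(26265 + A)/(n - (-1)*v) = (26265 + 13674)/(-177 - (-1)*32604) = 39939/(-177 - 1*(-32604)) = 39939/(-177 + 32604) = 39939/32427 = 39939*(1/32427) = 13313/10809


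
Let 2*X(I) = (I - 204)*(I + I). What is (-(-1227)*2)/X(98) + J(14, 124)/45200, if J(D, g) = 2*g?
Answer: -1692884/7336525 ≈ -0.23075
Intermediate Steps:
X(I) = I*(-204 + I) (X(I) = ((I - 204)*(I + I))/2 = ((-204 + I)*(2*I))/2 = (2*I*(-204 + I))/2 = I*(-204 + I))
(-(-1227)*2)/X(98) + J(14, 124)/45200 = (-(-1227)*2)/((98*(-204 + 98))) + (2*124)/45200 = (-409*(-6))/((98*(-106))) + 248*(1/45200) = 2454/(-10388) + 31/5650 = 2454*(-1/10388) + 31/5650 = -1227/5194 + 31/5650 = -1692884/7336525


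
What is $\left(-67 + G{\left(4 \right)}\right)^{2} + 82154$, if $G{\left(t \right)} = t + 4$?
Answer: $85635$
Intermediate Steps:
$G{\left(t \right)} = 4 + t$
$\left(-67 + G{\left(4 \right)}\right)^{2} + 82154 = \left(-67 + \left(4 + 4\right)\right)^{2} + 82154 = \left(-67 + 8\right)^{2} + 82154 = \left(-59\right)^{2} + 82154 = 3481 + 82154 = 85635$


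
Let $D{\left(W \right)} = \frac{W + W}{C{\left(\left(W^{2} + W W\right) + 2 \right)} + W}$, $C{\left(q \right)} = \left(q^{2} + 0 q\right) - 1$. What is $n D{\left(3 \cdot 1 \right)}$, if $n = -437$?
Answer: $- \frac{437}{67} \approx -6.5224$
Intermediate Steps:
$C{\left(q \right)} = -1 + q^{2}$ ($C{\left(q \right)} = \left(q^{2} + 0\right) - 1 = q^{2} - 1 = -1 + q^{2}$)
$D{\left(W \right)} = \frac{2 W}{-1 + W + \left(2 + 2 W^{2}\right)^{2}}$ ($D{\left(W \right)} = \frac{W + W}{\left(-1 + \left(\left(W^{2} + W W\right) + 2\right)^{2}\right) + W} = \frac{2 W}{\left(-1 + \left(\left(W^{2} + W^{2}\right) + 2\right)^{2}\right) + W} = \frac{2 W}{\left(-1 + \left(2 W^{2} + 2\right)^{2}\right) + W} = \frac{2 W}{\left(-1 + \left(2 + 2 W^{2}\right)^{2}\right) + W} = \frac{2 W}{-1 + W + \left(2 + 2 W^{2}\right)^{2}}$)
$n D{\left(3 \cdot 1 \right)} = - 437 \frac{2 \cdot 3 \cdot 1}{-1 + 3 \cdot 1 + 4 \left(1 + \left(3 \cdot 1\right)^{2}\right)^{2}} = - 437 \cdot 2 \cdot 3 \frac{1}{-1 + 3 + 4 \left(1 + 3^{2}\right)^{2}} = - 437 \cdot 2 \cdot 3 \frac{1}{-1 + 3 + 4 \left(1 + 9\right)^{2}} = - 437 \cdot 2 \cdot 3 \frac{1}{-1 + 3 + 4 \cdot 10^{2}} = - 437 \cdot 2 \cdot 3 \frac{1}{-1 + 3 + 4 \cdot 100} = - 437 \cdot 2 \cdot 3 \frac{1}{-1 + 3 + 400} = - 437 \cdot 2 \cdot 3 \cdot \frac{1}{402} = \left(-437\right) \frac{1}{67} = - \frac{437}{67}$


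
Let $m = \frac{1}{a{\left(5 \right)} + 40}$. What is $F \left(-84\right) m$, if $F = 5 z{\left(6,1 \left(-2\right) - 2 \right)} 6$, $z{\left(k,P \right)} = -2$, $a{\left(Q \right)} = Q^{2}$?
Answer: $\frac{1008}{13} \approx 77.538$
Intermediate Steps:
$m = \frac{1}{65}$ ($m = \frac{1}{5^{2} + 40} = \frac{1}{25 + 40} = \frac{1}{65} \approx 0.015385$)
$F = -60$ ($F = 5 \left(-2\right) 6 = \left(-10\right) 6 = -60$)
$F \left(-84\right) m = \left(-60\right) \left(-84\right) \frac{1}{65} = 5040 \cdot \frac{1}{65} = \frac{1008}{13}$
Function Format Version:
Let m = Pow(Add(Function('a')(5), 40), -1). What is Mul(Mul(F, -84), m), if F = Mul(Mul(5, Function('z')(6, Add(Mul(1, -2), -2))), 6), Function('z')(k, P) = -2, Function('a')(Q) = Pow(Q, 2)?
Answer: Rational(1008, 13) ≈ 77.538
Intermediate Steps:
m = Rational(1, 65) (m = Pow(Add(Pow(5, 2), 40), -1) = Pow(Add(25, 40), -1) = Pow(65, -1) = Rational(1, 65) ≈ 0.015385)
F = -60 (F = Mul(Mul(5, -2), 6) = Mul(-10, 6) = -60)
Mul(Mul(F, -84), m) = Mul(Mul(-60, -84), Rational(1, 65)) = Mul(5040, Rational(1, 65)) = Rational(1008, 13)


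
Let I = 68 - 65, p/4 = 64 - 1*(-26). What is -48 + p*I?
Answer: 1032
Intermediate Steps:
p = 360 (p = 4*(64 - 1*(-26)) = 4*(64 + 26) = 4*90 = 360)
I = 3
-48 + p*I = -48 + 360*3 = -48 + 1080 = 1032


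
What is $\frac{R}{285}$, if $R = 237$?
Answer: $\frac{79}{95} \approx 0.83158$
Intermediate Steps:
$\frac{R}{285} = \frac{237}{285} = 237 \cdot \frac{1}{285} = \frac{79}{95}$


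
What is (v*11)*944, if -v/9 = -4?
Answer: 373824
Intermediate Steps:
v = 36 (v = -9*(-4) = 36)
(v*11)*944 = (36*11)*944 = 396*944 = 373824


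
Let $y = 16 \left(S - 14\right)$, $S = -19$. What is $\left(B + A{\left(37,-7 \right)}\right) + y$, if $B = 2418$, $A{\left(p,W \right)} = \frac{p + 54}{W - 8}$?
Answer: $\frac{28259}{15} \approx 1883.9$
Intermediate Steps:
$A{\left(p,W \right)} = \frac{54 + p}{-8 + W}$
$y = -528$ ($y = 16 \left(-19 - 14\right) = 16 \left(-33\right) = -528$)
$\left(B + A{\left(37,-7 \right)}\right) + y = \left(2418 + \frac{54 + 37}{-8 - 7}\right) - 528 = \left(2418 + \frac{1}{-15} \cdot 91\right) - 528 = \left(2418 - \frac{91}{15}\right) - 528 = \frac{36179}{15} - 528 = \frac{28259}{15}$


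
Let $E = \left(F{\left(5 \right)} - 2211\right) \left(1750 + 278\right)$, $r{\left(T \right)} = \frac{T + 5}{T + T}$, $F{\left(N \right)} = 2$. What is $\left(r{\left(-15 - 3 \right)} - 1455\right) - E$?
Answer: $\frac{161222305}{36} \approx 4.4784 \cdot 10^{6}$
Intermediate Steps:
$r{\left(T \right)} = \frac{5 + T}{2 T}$
$E = -4479852$ ($E = \left(2 - 2211\right) \left(1750 + 278\right) = \left(-2209\right) 2028 = -4479852$)
$\left(r{\left(-15 - 3 \right)} - 1455\right) - E = \left(\frac{5 - 18}{2 \left(-15 - 3\right)} - 1455\right) - -4479852 = \left(\frac{5 - 18}{2 \left(-18\right)} - 1455\right) + 4479852 = \left(\frac{1}{2} \left(- \frac{1}{18}\right) \left(-13\right) - 1455\right) + 4479852 = \left(\frac{13}{36} - 1455\right) + 4479852 = - \frac{52367}{36} + 4479852 = \frac{161222305}{36}$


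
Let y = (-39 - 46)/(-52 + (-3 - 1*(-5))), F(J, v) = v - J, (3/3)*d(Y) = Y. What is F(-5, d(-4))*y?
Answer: 17/10 ≈ 1.7000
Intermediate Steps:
d(Y) = Y
y = 17/10 (y = -85/(-52 + (-3 + 5)) = -85/(-52 + 2) = -85/(-50) = -85*(-1/50) = 17/10 ≈ 1.7000)
F(-5, d(-4))*y = (-4 - 1*(-5))*(17/10) = (-4 + 5)*(17/10) = 1*(17/10) = 17/10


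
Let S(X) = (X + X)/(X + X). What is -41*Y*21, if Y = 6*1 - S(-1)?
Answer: -4305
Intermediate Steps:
S(X) = 1 (S(X) = (2*X)/((2*X)) = (2*X)*(1/(2*X)) = 1)
Y = 5 (Y = 6*1 - 1*1 = 6 - 1 = 5)
-41*Y*21 = -41*5*21 = -205*21 = -4305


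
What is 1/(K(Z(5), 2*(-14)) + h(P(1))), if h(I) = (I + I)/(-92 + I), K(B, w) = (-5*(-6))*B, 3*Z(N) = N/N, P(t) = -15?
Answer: 107/1100 ≈ 0.097273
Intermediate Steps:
Z(N) = ⅓ (Z(N) = (N/N)/3 = (⅓)*1 = ⅓)
K(B, w) = 30*B
h(I) = 2*I/(-92 + I) (h(I) = (2*I)/(-92 + I) = 2*I/(-92 + I))
1/(K(Z(5), 2*(-14)) + h(P(1))) = 1/(30*(⅓) + 2*(-15)/(-92 - 15)) = 1/(10 + 2*(-15)/(-107)) = 1/(10 + 2*(-15)*(-1/107)) = 1/(10 + 30/107) = 1/(1100/107) = 107/1100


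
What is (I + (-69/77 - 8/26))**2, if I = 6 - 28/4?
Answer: 4866436/1002001 ≈ 4.8567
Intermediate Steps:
I = -1 (I = 6 - 28/4 = 6 - 4*7/4 = 6 - 7 = -1)
(I + (-69/77 - 8/26))**2 = (-1 + (-69/77 - 8/26))**2 = (-1 + (-69*1/77 - 8*1/26))**2 = (-1 + (-69/77 - 4/13))**2 = (-1 - 1205/1001)**2 = (-2206/1001)**2 = 4866436/1002001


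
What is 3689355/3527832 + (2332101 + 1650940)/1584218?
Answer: 3316040349417/931475825896 ≈ 3.5600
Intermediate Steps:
3689355/3527832 + (2332101 + 1650940)/1584218 = 3689355*(1/3527832) + 3983041*(1/1584218) = 1229785/1175944 + 3983041/1584218 = 3316040349417/931475825896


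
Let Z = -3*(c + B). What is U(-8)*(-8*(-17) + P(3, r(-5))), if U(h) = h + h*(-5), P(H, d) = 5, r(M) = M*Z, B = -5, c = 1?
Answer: 4512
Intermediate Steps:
Z = 12 (Z = -3*(1 - 5) = -3*(-4) = 12)
r(M) = 12*M (r(M) = M*12 = 12*M)
U(h) = -4*h (U(h) = h - 5*h = -4*h)
U(-8)*(-8*(-17) + P(3, r(-5))) = (-4*(-8))*(-8*(-17) + 5) = 32*(136 + 5) = 32*141 = 4512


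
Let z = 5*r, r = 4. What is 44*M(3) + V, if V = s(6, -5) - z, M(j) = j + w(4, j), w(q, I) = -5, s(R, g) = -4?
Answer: -112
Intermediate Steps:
z = 20 (z = 5*4 = 20)
M(j) = -5 + j (M(j) = j - 5 = -5 + j)
V = -24 (V = -4 - 1*20 = -4 - 20 = -24)
44*M(3) + V = 44*(-5 + 3) - 24 = 44*(-2) - 24 = -88 - 24 = -112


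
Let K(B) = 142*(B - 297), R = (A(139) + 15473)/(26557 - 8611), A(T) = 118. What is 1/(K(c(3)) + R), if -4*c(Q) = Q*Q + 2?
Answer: -2991/127307821 ≈ -2.3494e-5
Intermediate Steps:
c(Q) = -½ - Q²/4 (c(Q) = -(Q*Q + 2)/4 = -(Q² + 2)/4 = -(2 + Q²)/4 = -½ - Q²/4)
R = 5197/5982 (R = (118 + 15473)/(26557 - 8611) = 15591/17946 = 15591*(1/17946) = 5197/5982 ≈ 0.86877)
K(B) = -42174 + 142*B (K(B) = 142*(-297 + B) = -42174 + 142*B)
1/(K(c(3)) + R) = 1/((-42174 + 142*(-½ - ¼*3²)) + 5197/5982) = 1/((-42174 + 142*(-½ - ¼*9)) + 5197/5982) = 1/((-42174 + 142*(-½ - 9/4)) + 5197/5982) = 1/((-42174 + 142*(-11/4)) + 5197/5982) = 1/((-42174 - 781/2) + 5197/5982) = 1/(-85129/2 + 5197/5982) = 1/(-127307821/2991) = -2991/127307821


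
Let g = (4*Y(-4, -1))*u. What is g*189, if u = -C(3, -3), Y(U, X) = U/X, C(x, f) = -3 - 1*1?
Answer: 12096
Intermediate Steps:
C(x, f) = -4 (C(x, f) = -3 - 1 = -4)
u = 4 (u = -1*(-4) = 4)
g = 64 (g = (4*(-4/(-1)))*4 = (4*(-4*(-1)))*4 = (4*4)*4 = 16*4 = 64)
g*189 = 64*189 = 12096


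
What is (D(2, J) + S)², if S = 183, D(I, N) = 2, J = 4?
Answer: 34225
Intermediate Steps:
(D(2, J) + S)² = (2 + 183)² = 185² = 34225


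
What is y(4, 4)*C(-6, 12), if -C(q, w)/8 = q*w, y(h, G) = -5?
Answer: -2880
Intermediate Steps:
C(q, w) = -8*q*w
y(4, 4)*C(-6, 12) = -(-40)*(-6)*12 = -5*576 = -2880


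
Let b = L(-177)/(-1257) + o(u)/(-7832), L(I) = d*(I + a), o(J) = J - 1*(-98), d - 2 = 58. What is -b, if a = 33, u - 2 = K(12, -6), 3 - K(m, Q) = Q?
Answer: -22510489/3281608 ≈ -6.8596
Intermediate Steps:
d = 60 (d = 2 + 58 = 60)
K(m, Q) = 3 - Q
u = 11 (u = 2 + (3 - 1*(-6)) = 2 + (3 + 6) = 2 + 9 = 11)
o(J) = 98 + J (o(J) = J + 98 = 98 + J)
L(I) = 1980 + 60*I (L(I) = 60*(I + 33) = 60*(33 + I) = 1980 + 60*I)
b = 22510489/3281608 (b = (1980 + 60*(-177))/(-1257) + (98 + 11)/(-7832) = (1980 - 10620)*(-1/1257) + 109*(-1/7832) = -8640*(-1/1257) - 109/7832 = 2880/419 - 109/7832 = 22510489/3281608 ≈ 6.8596)
-b = -1*22510489/3281608 = -22510489/3281608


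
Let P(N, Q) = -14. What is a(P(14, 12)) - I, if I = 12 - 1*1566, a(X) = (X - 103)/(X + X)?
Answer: 43629/28 ≈ 1558.2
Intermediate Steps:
a(X) = (-103 + X)/(2*X) (a(X) = (-103 + X)/((2*X)) = (-103 + X)*(1/(2*X)) = (-103 + X)/(2*X))
I = -1554 (I = 12 - 1566 = -1554)
a(P(14, 12)) - I = (½)*(-103 - 14)/(-14) - 1*(-1554) = (½)*(-1/14)*(-117) + 1554 = 117/28 + 1554 = 43629/28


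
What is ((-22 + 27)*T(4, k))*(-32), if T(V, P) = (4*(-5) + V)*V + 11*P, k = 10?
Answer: -7360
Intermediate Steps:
T(V, P) = 11*P + V*(-20 + V) (T(V, P) = (-20 + V)*V + 11*P = V*(-20 + V) + 11*P = 11*P + V*(-20 + V))
((-22 + 27)*T(4, k))*(-32) = ((-22 + 27)*(4² - 20*4 + 11*10))*(-32) = (5*(16 - 80 + 110))*(-32) = (5*46)*(-32) = 230*(-32) = -7360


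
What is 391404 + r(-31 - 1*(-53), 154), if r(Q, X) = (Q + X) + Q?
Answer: 391602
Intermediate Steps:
r(Q, X) = X + 2*Q
391404 + r(-31 - 1*(-53), 154) = 391404 + (154 + 2*(-31 - 1*(-53))) = 391404 + (154 + 2*(-31 + 53)) = 391404 + (154 + 2*22) = 391404 + (154 + 44) = 391404 + 198 = 391602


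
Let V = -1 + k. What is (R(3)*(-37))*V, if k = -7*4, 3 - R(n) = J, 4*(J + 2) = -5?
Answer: 26825/4 ≈ 6706.3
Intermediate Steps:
J = -13/4 (J = -2 + (¼)*(-5) = -2 - 5/4 = -13/4 ≈ -3.2500)
R(n) = 25/4 (R(n) = 3 - 1*(-13/4) = 3 + 13/4 = 25/4)
k = -28
V = -29 (V = -1 - 28 = -29)
(R(3)*(-37))*V = ((25/4)*(-37))*(-29) = -925/4*(-29) = 26825/4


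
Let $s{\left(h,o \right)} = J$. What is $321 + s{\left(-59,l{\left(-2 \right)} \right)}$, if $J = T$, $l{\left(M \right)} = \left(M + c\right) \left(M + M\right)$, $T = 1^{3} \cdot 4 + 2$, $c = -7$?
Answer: $327$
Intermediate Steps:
$T = 6$ ($T = 1 \cdot 4 + 2 = 4 + 2 = 6$)
$l{\left(M \right)} = 2 M \left(-7 + M\right)$ ($l{\left(M \right)} = \left(M - 7\right) \left(M + M\right) = \left(-7 + M\right) 2 M = 2 M \left(-7 + M\right)$)
$J = 6$
$s{\left(h,o \right)} = 6$
$321 + s{\left(-59,l{\left(-2 \right)} \right)} = 321 + 6 = 327$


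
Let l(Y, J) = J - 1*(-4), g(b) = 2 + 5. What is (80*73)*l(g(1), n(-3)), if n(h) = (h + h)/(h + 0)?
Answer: 35040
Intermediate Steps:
n(h) = 2 (n(h) = (2*h)/h = 2)
g(b) = 7
l(Y, J) = 4 + J (l(Y, J) = J + 4 = 4 + J)
(80*73)*l(g(1), n(-3)) = (80*73)*(4 + 2) = 5840*6 = 35040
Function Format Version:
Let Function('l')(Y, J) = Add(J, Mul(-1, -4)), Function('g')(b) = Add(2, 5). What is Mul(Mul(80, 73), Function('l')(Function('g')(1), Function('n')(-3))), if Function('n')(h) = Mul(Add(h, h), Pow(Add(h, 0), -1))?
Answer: 35040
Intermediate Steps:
Function('n')(h) = 2 (Function('n')(h) = Mul(Mul(2, h), Pow(h, -1)) = 2)
Function('g')(b) = 7
Function('l')(Y, J) = Add(4, J) (Function('l')(Y, J) = Add(J, 4) = Add(4, J))
Mul(Mul(80, 73), Function('l')(Function('g')(1), Function('n')(-3))) = Mul(Mul(80, 73), Add(4, 2)) = Mul(5840, 6) = 35040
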